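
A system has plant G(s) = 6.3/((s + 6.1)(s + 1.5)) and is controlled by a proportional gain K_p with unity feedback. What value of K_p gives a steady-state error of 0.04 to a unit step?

K_p = 34.9

Steady-state error for a unit step on this type-0 loop is 1/(1 + K_p·G(0)).
G(0) = 0.6885. Require 1/(1 + K_p·0.6885) = 0.04, so 1 + 0.6885·K_p = 25.
K_p = (25 − 1)/0.6885 = 34.9.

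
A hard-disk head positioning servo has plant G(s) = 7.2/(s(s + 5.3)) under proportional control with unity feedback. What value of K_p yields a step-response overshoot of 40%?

From %OS = 100·exp(−πζ/√(1−ζ²)) = 40%, ζ = −ln(0.4)/√(π²+ln²(0.4)) = 0.28.
Characteristic equation s² + 5.3s + 7.2K_p = 0 gives ζ = 5.3/(2√(7.2K_p)).
Setting ζ = 0.28: √(7.2K_p) = 5.3/(2·0.28) = 9.464, so K_p = 89.57/7.2 = 12.4.

K_p = 12.4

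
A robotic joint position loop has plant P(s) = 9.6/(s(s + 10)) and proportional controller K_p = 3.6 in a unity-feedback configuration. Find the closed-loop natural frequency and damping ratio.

ω_n = 5.88 rad/s, ζ = 0.851

With unity feedback the closed-loop characteristic equation is s² + 10s + 3.6·9.6 = s² + 10s + 34.56 = 0.
Matching s² + 2ζω_n s + ω_n²: ω_n = √34.56 = 5.879 rad/s and 2ζω_n = 10, so ζ = 10/(2·5.879) = 0.851.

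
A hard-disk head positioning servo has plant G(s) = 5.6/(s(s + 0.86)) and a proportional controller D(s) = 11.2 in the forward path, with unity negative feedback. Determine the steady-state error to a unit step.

The open loop D(s)G(s) has a pole at the origin (type 1), so the static position error constant is infinite and e_ss = 1/(1+∞) = 0.

0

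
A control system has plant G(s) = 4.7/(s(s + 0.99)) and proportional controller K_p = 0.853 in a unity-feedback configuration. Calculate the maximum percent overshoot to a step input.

Closed-loop characteristic equation: s² + 0.99s + 4.009 = 0, so ω_n = 2.002 rad/s and ζ = 0.99/(2·2.002) = 0.2472.
%OS = 100·exp(−πζ/√(1−ζ²)) = 100·exp(−π·0.2472/√0.9389) = 44.9%.

44.9%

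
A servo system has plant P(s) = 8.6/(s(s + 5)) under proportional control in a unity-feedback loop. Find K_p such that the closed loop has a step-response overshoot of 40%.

K_p = 9.27

From %OS = 100·exp(−πζ/√(1−ζ²)) = 40%, ζ = −ln(0.4)/√(π²+ln²(0.4)) = 0.28.
Characteristic equation s² + 5s + 8.6K_p = 0 gives ζ = 5/(2√(8.6K_p)).
Setting ζ = 0.28: √(8.6K_p) = 5/(2·0.28) = 8.929, so K_p = 79.72/8.6 = 9.27.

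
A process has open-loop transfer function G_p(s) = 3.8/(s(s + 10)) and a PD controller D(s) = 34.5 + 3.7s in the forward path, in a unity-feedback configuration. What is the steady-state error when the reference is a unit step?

0

The open loop D(s)G_p(s) has a pole at the origin (type 1), so the static position error constant is infinite and e_ss = 1/(1+∞) = 0.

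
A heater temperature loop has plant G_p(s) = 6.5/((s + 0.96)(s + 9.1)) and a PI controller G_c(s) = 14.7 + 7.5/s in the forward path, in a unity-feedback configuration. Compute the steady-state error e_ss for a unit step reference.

The open loop G_c(s)G_p(s) has a pole at the origin (type 1), so the static position error constant is infinite and e_ss = 1/(1+∞) = 0.

0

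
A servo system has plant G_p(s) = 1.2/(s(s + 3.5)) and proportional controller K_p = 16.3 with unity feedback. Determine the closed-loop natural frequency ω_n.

ω_n = 4.42 rad/s

With unity feedback the closed-loop characteristic equation is s² + 3.5s + 16.3·1.2 = s² + 3.5s + 19.56 = 0.
So ω_n² = 19.56 ⇒ ω_n = 4.423 rad/s, and ζ = 3.5/(2ω_n) = 0.396.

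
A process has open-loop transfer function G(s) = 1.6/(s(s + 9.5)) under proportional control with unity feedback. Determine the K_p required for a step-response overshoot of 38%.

From %OS = 100·exp(−πζ/√(1−ζ²)) = 38%, ζ = −ln(0.38)/√(π²+ln²(0.38)) = 0.2943.
Characteristic equation s² + 9.5s + 1.6K_p = 0 gives ζ = 9.5/(2√(1.6K_p)).
Setting ζ = 0.2943: √(1.6K_p) = 9.5/(2·0.2943) = 16.14, so K_p = 260.4/1.6 = 163.

K_p = 163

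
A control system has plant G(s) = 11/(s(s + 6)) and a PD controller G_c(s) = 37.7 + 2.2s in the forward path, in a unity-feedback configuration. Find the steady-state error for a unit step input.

The open loop G_c(s)G(s) has a pole at the origin (type 1), so the static position error constant is infinite and e_ss = 1/(1+∞) = 0.

0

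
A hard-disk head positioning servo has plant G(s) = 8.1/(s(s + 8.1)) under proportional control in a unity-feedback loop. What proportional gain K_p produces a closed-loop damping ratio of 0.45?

K_p = 10

Closed-loop characteristic equation: s² + 8.1s + K_p·8.1 = 0.
So ω_n = √(8.1K_p) and 2ζω_n = 8.1, giving ζ = 8.1/(2√(8.1K_p)).
Setting ζ = 0.45: √(8.1K_p) = 8.1/(2·0.45) = 9, so K_p = 81/8.1 = 10.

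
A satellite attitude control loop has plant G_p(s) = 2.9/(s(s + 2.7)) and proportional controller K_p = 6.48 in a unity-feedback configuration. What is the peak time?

From 1 + K_pG_p(s) = 0: s² + 2.7s + 18.79 = 0 ⇒ ω_n = 4.335, ζ = 0.3114.
Damped frequency ω_d = ω_n√(1−ζ²) = 4.119 rad/s, so peak time T_p = π/ω_d = 0.763 s.

T_p = 0.763 s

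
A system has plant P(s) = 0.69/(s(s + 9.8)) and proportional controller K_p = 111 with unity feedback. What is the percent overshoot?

From 1 + K_pP(s) = 0: s² + 9.8s + 76.59 = 0 ⇒ ω_n = 8.752, ζ = 0.5599.
%OS = 100·exp(−πζ/√(1−ζ²)) = 100·exp(−π·0.5599/√0.6865) = 12%.

12%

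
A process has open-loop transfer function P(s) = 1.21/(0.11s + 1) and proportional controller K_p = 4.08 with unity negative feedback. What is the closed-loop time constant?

Closed loop: T(s) = K_p·P/(1+K_p·P) = 4.937/(0.11s + 1 + 4.937), with pole at s = −(1 + 4.937)/0.11 = −53.97.
Closed-loop time constant τ = 1/53.97 = 0.0185 s.

τ = 0.0185 s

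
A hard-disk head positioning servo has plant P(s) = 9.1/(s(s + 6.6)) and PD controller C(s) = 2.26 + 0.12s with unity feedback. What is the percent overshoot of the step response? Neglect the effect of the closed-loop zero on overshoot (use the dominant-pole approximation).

0.655%

Forward path: (2.26 + 0.12s)·9.1/(s(s+6.6)). The closed-loop characteristic equation is s² + (6.6 + 9.1·0.12)s + 9.1·2.26 = 0.
That is s² + 7.692s + 20.57 = 0, so ω_n = 4.535 rad/s and ζ = 7.692/(2·4.535) = 0.8481.
%OS = 100·exp(−πζ/√(1−ζ²)) = 0.655%.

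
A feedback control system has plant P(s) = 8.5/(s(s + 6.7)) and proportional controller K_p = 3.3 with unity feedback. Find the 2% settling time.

Closed-loop characteristic equation: s² + 6.7s + 28.05 = 0, so ω_n = 5.296 rad/s and ζ = 6.7/(2·5.296) = 0.6325.
2% settling time T_s ≈ 4/(ζω_n) = 4/3.35 = 1.19 s.

T_s ≈ 1.19 s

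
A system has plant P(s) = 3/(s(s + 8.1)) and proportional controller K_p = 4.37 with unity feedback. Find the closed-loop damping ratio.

With unity feedback the closed-loop characteristic equation is s² + 8.1s + 4.37·3 = s² + 8.1s + 13.11 = 0.
Matching s² + 2ζω_n s + ω_n²: ω_n = √13.11 = 3.621 rad/s and 2ζω_n = 8.1, so ζ = 8.1/(2·3.621) = 1.12.

ζ = 1.12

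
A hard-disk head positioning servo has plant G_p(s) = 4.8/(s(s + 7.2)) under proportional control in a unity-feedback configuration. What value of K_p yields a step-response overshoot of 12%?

K_p = 8.63

From %OS = 100·exp(−πζ/√(1−ζ²)) = 12%, ζ = −ln(0.12)/√(π²+ln²(0.12)) = 0.5594.
Characteristic equation s² + 7.2s + 4.8K_p = 0 gives ζ = 7.2/(2√(4.8K_p)).
Setting ζ = 0.5594: √(4.8K_p) = 7.2/(2·0.5594) = 6.435, so K_p = 41.41/4.8 = 8.63.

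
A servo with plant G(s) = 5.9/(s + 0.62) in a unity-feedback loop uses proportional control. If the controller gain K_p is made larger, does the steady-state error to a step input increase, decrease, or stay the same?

decrease

The position error constant K_pos = K_p·G(0) grows with K_p, and e_ss = 1/(1+K_pos) falls.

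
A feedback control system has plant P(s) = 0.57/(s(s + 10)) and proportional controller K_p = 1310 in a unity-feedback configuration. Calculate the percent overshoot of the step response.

The closed-loop denominator s² + 10s + 746.7 gives ω_n = √746.7 = 27.33 and ζ = 10/(2ω_n) = 0.183.
%OS = 100·exp(−πζ/√(1−ζ²)) = 100·exp(−π·0.183/√0.9665) = 55.7%.

55.7%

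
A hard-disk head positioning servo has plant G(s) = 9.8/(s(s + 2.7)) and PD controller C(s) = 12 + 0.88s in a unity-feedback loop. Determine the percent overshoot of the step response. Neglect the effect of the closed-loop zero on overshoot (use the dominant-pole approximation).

Forward path: (12 + 0.88s)·9.8/(s(s+2.7)). The closed-loop characteristic equation is s² + (2.7 + 9.8·0.88)s + 9.8·12 = 0.
That is s² + 11.32s + 117.6 = 0, so ω_n = 10.84 rad/s and ζ = 11.32/(2·10.84) = 0.5221.
%OS = 100·exp(−πζ/√(1−ζ²)) = 14.6%.

14.6%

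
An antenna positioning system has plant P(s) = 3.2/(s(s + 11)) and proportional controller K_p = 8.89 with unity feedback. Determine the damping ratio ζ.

The closed-loop denominator is s(s+11) + 8.89·3.2 = s² + 11s + 28.45.
So ω_n² = 28.45 ⇒ ω_n = 5.334 rad/s, and ζ = 11/(2ω_n) = 1.03.

ζ = 1.03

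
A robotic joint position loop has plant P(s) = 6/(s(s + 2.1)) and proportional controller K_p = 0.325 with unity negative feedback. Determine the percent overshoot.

2.78%

Closed-loop characteristic equation: s² + 2.1s + 1.95 = 0, so ω_n = 1.396 rad/s and ζ = 2.1/(2·1.396) = 0.7519.
%OS = 100·exp(−πζ/√(1−ζ²)) = 100·exp(−π·0.7519/√0.4346) = 2.78%.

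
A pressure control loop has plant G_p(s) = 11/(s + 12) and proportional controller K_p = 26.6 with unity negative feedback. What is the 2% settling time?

Closed-loop transfer function: T(s) = K_p·G_p(s)/(1 + K_p·G_p(s)) = 292.6/(s + 12 + 292.6) = 292.6/(s + 304.6).
Time constant τ = 1/304.6 = 0.003283 s, so the 2% settling time is about 4τ = 0.0131 s.

T_s ≈ 0.0131 s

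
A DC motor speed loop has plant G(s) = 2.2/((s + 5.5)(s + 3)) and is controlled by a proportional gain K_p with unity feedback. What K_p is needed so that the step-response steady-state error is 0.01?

K_p = 742

For a type-0 loop with proportional control, e_ss = 1/(1 + K_p·G(0)).
G(0) = 0.1333. Require 1/(1 + K_p·0.1333) = 0.01, so 1 + 0.1333·K_p = 100.
K_p = (100 − 1)/0.1333 = 742.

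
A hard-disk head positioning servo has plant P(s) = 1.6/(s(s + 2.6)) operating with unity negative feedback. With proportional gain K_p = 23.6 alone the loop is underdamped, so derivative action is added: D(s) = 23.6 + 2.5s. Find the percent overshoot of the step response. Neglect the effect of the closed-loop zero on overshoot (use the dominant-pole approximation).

Forward path: (23.6 + 2.5s)·1.6/(s(s+2.6)). The closed-loop characteristic equation is s² + (2.6 + 1.6·2.5)s + 1.6·23.6 = 0.
That is s² + 6.6s + 37.76 = 0, so ω_n = 6.145 rad/s and ζ = 6.6/(2·6.145) = 0.537.
%OS = 100·exp(−πζ/√(1−ζ²)) = 13.5%.

13.5%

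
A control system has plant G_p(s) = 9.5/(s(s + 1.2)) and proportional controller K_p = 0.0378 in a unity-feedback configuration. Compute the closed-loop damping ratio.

ζ = 1

1 + K_p·G_p(s) = 0 gives s² + 1.2s + 0.3591 = 0.
Matching s² + 2ζω_n s + ω_n²: ω_n = √0.3591 = 0.5992 rad/s and 2ζω_n = 1.2, so ζ = 1.2/(2·0.5992) = 1.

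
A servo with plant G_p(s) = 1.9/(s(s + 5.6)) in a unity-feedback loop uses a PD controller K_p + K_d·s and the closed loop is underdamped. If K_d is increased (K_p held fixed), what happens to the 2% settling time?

decrease

Characteristic equation s² + (5.6 + 1.9K_d)s + 1.9K_p = 0: raising K_d increases ζω_n = (5.6+1.9K_d)/2 while the loop stays underdamped, so T_s ≈ 4/(ζω_n) decreases.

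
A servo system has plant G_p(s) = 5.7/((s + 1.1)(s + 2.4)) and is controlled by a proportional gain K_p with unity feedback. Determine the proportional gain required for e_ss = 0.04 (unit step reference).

K_p = 11.1

For a type-0 loop with proportional control, e_ss = 1/(1 + K_p·G_p(0)).
G_p(0) = 2.159. Require 1/(1 + K_p·2.159) = 0.04, so 1 + 2.159·K_p = 25.
K_p = (25 − 1)/2.159 = 11.1.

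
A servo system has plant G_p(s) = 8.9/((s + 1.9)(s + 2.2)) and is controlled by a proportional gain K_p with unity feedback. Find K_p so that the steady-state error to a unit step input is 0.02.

K_p = 23

Steady-state error for a unit step on this type-0 loop is 1/(1 + K_p·G_p(0)).
G_p(0) = 2.129. Require 1/(1 + K_p·2.129) = 0.02, so 1 + 2.129·K_p = 50.
K_p = (50 − 1)/2.129 = 23.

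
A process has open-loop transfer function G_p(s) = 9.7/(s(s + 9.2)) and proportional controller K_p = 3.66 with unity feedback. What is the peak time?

Closed-loop characteristic equation: s² + 9.2s + 35.5 = 0, so ω_n = 5.958 rad/s and ζ = 9.2/(2·5.958) = 0.772.
Damped frequency ω_d = ω_n√(1−ζ²) = 3.787 rad/s, so peak time T_p = π/ω_d = 0.83 s.

T_p = 0.83 s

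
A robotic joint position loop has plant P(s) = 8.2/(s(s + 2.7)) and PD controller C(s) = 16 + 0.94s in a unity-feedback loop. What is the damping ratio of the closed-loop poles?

Forward path: (16 + 0.94s)·8.2/(s(s+2.7)). The closed-loop characteristic equation is s² + (2.7 + 8.2·0.94)s + 8.2·16 = 0.
That is s² + 10.41s + 131.2 = 0, so ω_n = 11.45 rad/s and ζ = 10.41/(2·11.45) = 0.4543.

ζ = 0.454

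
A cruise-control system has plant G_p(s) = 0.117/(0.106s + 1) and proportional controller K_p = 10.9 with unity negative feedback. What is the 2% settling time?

Closed loop: T(s) = K_p·G_p/(1+K_p·G_p) = 1.275/(0.106s + 1 + 1.275), with pole at s = −(1 + 1.275)/0.106 = −21.47.
τ = 1/21.47 = 0.04659 s, so 2% settling time ≈ 4τ = 0.186 s.

T_s ≈ 0.186 s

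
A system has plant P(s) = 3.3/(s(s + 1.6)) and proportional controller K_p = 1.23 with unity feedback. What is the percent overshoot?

From 1 + K_pP(s) = 0: s² + 1.6s + 4.059 = 0 ⇒ ω_n = 2.015, ζ = 0.3971.
%OS = 100·exp(−πζ/√(1−ζ²)) = 100·exp(−π·0.3971/√0.8423) = 25.7%.

25.7%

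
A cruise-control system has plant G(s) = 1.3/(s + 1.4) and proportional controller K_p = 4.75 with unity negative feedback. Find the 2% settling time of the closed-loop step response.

Closed-loop transfer function: T(s) = K_p·G(s)/(1 + K_p·G(s)) = 6.175/(s + 1.4 + 6.175) = 6.175/(s + 7.575).
Time constant τ = 1/7.575 = 0.132 s, so the 2% settling time is about 4τ = 0.528 s.

T_s ≈ 0.528 s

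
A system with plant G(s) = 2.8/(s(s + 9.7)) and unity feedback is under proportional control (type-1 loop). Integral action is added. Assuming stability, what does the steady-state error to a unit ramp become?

0

The integrator raises the loop to type 2, so K_v → ∞ and e_ss to a ramp is zero.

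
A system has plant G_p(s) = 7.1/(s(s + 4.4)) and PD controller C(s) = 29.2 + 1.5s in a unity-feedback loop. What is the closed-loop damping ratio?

Forward path: (29.2 + 1.5s)·7.1/(s(s+4.4)). The closed-loop characteristic equation is s² + (4.4 + 7.1·1.5)s + 7.1·29.2 = 0.
That is s² + 15.05s + 207.3 = 0, so ω_n = 14.4 rad/s and ζ = 15.05/(2·14.4) = 0.5226.

ζ = 0.523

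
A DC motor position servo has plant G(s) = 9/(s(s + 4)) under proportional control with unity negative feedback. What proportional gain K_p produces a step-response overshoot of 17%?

From %OS = 100·exp(−πζ/√(1−ζ²)) = 17%, ζ = −ln(0.17)/√(π²+ln²(0.17)) = 0.4913.
Characteristic equation s² + 4s + 9K_p = 0 gives ζ = 4/(2√(9K_p)).
Setting ζ = 0.4913: √(9K_p) = 4/(2·0.4913) = 4.071, so K_p = 16.57/9 = 1.84.

K_p = 1.84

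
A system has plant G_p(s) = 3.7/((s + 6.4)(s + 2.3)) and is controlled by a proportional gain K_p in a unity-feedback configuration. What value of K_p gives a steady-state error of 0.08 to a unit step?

The loop is type 0, so e_ss(step) = 1/(1 + K_pos) with K_pos = K_p·G_p(0).
G_p(0) = 0.2514. Require 1/(1 + K_p·0.2514) = 0.08, so 1 + 0.2514·K_p = 12.5.
K_p = (12.5 − 1)/0.2514 = 45.8.

K_p = 45.8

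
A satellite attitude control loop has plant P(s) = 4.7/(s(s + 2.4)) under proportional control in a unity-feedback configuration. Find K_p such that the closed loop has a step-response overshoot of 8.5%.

K_p = 0.804

From %OS = 100·exp(−πζ/√(1−ζ²)) = 8.5%, ζ = −ln(0.085)/√(π²+ln²(0.085)) = 0.6173.
Characteristic equation s² + 2.4s + 4.7K_p = 0 gives ζ = 2.4/(2√(4.7K_p)).
Setting ζ = 0.6173: √(4.7K_p) = 2.4/(2·0.6173) = 1.944, so K_p = 3.779/4.7 = 0.804.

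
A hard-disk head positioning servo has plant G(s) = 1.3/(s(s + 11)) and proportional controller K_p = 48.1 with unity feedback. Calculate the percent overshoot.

4.78%

From 1 + K_pG(s) = 0: s² + 11s + 62.53 = 0 ⇒ ω_n = 7.908, ζ = 0.6955.
%OS = 100·exp(−πζ/√(1−ζ²)) = 100·exp(−π·0.6955/√0.5162) = 4.78%.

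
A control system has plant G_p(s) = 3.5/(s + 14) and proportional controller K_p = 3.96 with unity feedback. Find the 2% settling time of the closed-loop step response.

T_s ≈ 0.144 s

Closed-loop transfer function: T(s) = K_p·G_p(s)/(1 + K_p·G_p(s)) = 13.86/(s + 14 + 13.86) = 13.86/(s + 27.86).
Time constant τ = 1/27.86 = 0.03589 s, so the 2% settling time is about 4τ = 0.144 s.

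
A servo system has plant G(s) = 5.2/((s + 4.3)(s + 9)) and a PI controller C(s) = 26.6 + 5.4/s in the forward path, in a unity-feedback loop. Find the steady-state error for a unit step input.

The open loop C(s)G(s) has a pole at the origin (type 1), so the static position error constant is infinite and e_ss = 1/(1+∞) = 0.

0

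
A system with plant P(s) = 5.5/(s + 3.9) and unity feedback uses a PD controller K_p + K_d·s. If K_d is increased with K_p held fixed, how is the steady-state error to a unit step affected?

unchanged

K_d affects only the transient (the s-coefficient); the DC loop gain, and hence e_ss, depends only on K_p.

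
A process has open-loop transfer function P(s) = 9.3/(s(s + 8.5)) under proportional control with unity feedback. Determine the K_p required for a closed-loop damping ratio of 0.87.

K_p = 2.57

Closed-loop characteristic equation: s² + 8.5s + K_p·9.3 = 0.
So ω_n = √(9.3K_p) and 2ζω_n = 8.5, giving ζ = 8.5/(2√(9.3K_p)).
Setting ζ = 0.87: √(9.3K_p) = 8.5/(2·0.87) = 4.885, so K_p = 23.86/9.3 = 2.57.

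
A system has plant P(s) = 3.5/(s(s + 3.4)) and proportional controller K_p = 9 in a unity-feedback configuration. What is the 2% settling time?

From 1 + K_pP(s) = 0: s² + 3.4s + 31.5 = 0 ⇒ ω_n = 5.612, ζ = 0.3029.
2% settling time T_s ≈ 4/(ζω_n) = 4/1.7 = 2.35 s.

T_s ≈ 2.35 s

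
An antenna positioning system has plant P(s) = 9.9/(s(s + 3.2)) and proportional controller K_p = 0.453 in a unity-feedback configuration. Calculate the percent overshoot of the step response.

2.67%

Closed-loop characteristic equation: s² + 3.2s + 4.485 = 0, so ω_n = 2.118 rad/s and ζ = 3.2/(2·2.118) = 0.7555.
%OS = 100·exp(−πζ/√(1−ζ²)) = 100·exp(−π·0.7555/√0.4292) = 2.67%.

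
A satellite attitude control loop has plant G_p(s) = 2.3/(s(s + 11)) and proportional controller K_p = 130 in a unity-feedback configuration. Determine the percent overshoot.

34.9%

The closed-loop denominator s² + 11s + 299 gives ω_n = √299 = 17.29 and ζ = 11/(2ω_n) = 0.3181.
%OS = 100·exp(−πζ/√(1−ζ²)) = 100·exp(−π·0.3181/√0.8988) = 34.9%.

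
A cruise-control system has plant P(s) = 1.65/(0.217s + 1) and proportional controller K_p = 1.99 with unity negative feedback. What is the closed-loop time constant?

Closed loop: T(s) = K_p·P/(1+K_p·P) = 3.283/(0.217s + 1 + 3.283), with pole at s = −(1 + 3.283)/0.217 = −19.74.
Closed-loop time constant τ = 1/19.74 = 0.0507 s.

τ = 0.0507 s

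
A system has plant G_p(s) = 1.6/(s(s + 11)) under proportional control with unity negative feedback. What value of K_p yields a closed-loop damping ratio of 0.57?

Closed-loop characteristic equation: s² + 11s + K_p·1.6 = 0.
So ω_n = √(1.6K_p) and 2ζω_n = 11, giving ζ = 11/(2√(1.6K_p)).
Setting ζ = 0.57: √(1.6K_p) = 11/(2·0.57) = 9.649, so K_p = 93.11/1.6 = 58.2.

K_p = 58.2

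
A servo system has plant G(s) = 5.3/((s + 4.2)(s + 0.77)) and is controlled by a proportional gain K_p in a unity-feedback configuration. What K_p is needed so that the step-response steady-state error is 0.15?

For a type-0 loop with proportional control, e_ss = 1/(1 + K_p·G(0)).
G(0) = 1.639. Require 1/(1 + K_p·1.639) = 0.15, so 1 + 1.639·K_p = 6.667.
K_p = (6.667 − 1)/1.639 = 3.46.

K_p = 3.46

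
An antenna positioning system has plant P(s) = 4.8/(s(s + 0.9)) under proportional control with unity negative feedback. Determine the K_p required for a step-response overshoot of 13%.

From %OS = 100·exp(−πζ/√(1−ζ²)) = 13%, ζ = −ln(0.13)/√(π²+ln²(0.13)) = 0.5446.
Characteristic equation s² + 0.9s + 4.8K_p = 0 gives ζ = 0.9/(2√(4.8K_p)).
Setting ζ = 0.5446: √(4.8K_p) = 0.9/(2·0.5446) = 0.8262, so K_p = 0.6826/4.8 = 0.142.

K_p = 0.142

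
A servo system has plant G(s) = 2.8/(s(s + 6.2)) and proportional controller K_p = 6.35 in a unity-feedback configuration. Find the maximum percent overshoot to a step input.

The closed-loop denominator s² + 6.2s + 17.78 gives ω_n = √17.78 = 4.217 and ζ = 6.2/(2ω_n) = 0.7352.
%OS = 100·exp(−πζ/√(1−ζ²)) = 100·exp(−π·0.7352/√0.4595) = 3.31%.

3.31%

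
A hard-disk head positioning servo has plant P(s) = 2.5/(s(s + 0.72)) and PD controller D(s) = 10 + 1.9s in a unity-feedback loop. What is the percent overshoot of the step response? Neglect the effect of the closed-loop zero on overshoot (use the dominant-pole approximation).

Forward path: (10 + 1.9s)·2.5/(s(s+0.72)). The closed-loop characteristic equation is s² + (0.72 + 2.5·1.9)s + 2.5·10 = 0.
That is s² + 5.47s + 25 = 0, so ω_n = 5 rad/s and ζ = 5.47/(2·5) = 0.547.
%OS = 100·exp(−πζ/√(1−ζ²)) = 12.8%.

12.8%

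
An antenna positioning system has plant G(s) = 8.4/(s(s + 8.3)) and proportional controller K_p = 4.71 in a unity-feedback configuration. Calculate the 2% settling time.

T_s ≈ 0.964 s

The closed-loop denominator s² + 8.3s + 39.56 gives ω_n = √39.56 = 6.29 and ζ = 8.3/(2ω_n) = 0.6598.
2% settling time T_s ≈ 4/(ζω_n) = 4/4.15 = 0.964 s.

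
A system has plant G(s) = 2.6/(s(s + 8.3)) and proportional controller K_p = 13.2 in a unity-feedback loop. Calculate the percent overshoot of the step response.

Closed-loop characteristic equation: s² + 8.3s + 34.32 = 0, so ω_n = 5.858 rad/s and ζ = 8.3/(2·5.858) = 0.7084.
%OS = 100·exp(−πζ/√(1−ζ²)) = 100·exp(−π·0.7084/√0.4982) = 4.27%.

4.27%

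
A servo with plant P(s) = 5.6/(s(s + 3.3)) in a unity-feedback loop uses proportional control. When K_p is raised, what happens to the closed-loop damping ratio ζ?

ζ = 3.3/(2√(5.6K_p)); increasing K_p raises the denominator, so ζ falls.

decrease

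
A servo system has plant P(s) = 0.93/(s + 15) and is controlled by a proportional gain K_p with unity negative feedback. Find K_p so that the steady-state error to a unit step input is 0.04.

K_p = 387

The loop is type 0, so e_ss(step) = 1/(1 + K_pos) with K_pos = K_p·P(0).
P(0) = 0.062. Require 1/(1 + K_p·0.062) = 0.04, so 1 + 0.062·K_p = 25.
K_p = (25 − 1)/0.062 = 387.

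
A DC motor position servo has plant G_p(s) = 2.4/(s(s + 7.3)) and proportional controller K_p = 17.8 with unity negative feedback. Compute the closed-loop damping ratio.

ζ = 0.558

1 + K_p·G_p(s) = 0 gives s² + 7.3s + 42.72 = 0.
So ω_n² = 42.72 ⇒ ω_n = 6.536 rad/s, and ζ = 7.3/(2ω_n) = 0.558.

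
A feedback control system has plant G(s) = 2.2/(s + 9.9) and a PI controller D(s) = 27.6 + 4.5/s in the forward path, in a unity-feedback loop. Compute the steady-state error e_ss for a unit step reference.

The open loop D(s)G(s) has a pole at the origin (type 1), so the static position error constant is infinite and e_ss = 1/(1+∞) = 0.

0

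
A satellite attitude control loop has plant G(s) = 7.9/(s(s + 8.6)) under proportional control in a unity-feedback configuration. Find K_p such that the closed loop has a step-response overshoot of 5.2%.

K_p = 4.98

From %OS = 100·exp(−πζ/√(1−ζ²)) = 5.2%, ζ = −ln(0.052)/√(π²+ln²(0.052)) = 0.6853.
Characteristic equation s² + 8.6s + 7.9K_p = 0 gives ζ = 8.6/(2√(7.9K_p)).
Setting ζ = 0.6853: √(7.9K_p) = 8.6/(2·0.6853) = 6.274, so K_p = 39.37/7.9 = 4.98.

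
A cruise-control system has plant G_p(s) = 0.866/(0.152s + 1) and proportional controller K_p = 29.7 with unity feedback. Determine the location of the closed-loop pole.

Closed loop: T(s) = K_p·G_p/(1+K_p·G_p) = 25.72/(0.152s + 1 + 25.72), with pole at s = −(1 + 25.72)/0.152 = −175.8.

s = -175.8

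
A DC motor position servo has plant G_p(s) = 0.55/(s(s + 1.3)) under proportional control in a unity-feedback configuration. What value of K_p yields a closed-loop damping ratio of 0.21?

Closed-loop characteristic equation: s² + 1.3s + K_p·0.55 = 0.
So ω_n = √(0.55K_p) and 2ζω_n = 1.3, giving ζ = 1.3/(2√(0.55K_p)).
Setting ζ = 0.21: √(0.55K_p) = 1.3/(2·0.21) = 3.095, so K_p = 9.58/0.55 = 17.4.

K_p = 17.4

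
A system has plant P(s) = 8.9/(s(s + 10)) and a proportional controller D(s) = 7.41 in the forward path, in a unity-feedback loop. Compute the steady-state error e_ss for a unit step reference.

The open loop D(s)P(s) has a pole at the origin (type 1), so the static position error constant is infinite and e_ss = 1/(1+∞) = 0.

0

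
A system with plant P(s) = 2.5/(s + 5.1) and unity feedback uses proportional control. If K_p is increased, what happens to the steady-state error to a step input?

decrease

The position error constant K_pos = K_p·P(0) grows with K_p, and e_ss = 1/(1+K_pos) falls.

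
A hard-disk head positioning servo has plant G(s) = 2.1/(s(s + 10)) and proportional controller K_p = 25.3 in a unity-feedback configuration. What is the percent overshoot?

Closed-loop characteristic equation: s² + 10s + 53.13 = 0, so ω_n = 7.289 rad/s and ζ = 10/(2·7.289) = 0.686.
%OS = 100·exp(−πζ/√(1−ζ²)) = 100·exp(−π·0.686/√0.5295) = 5.17%.

5.17%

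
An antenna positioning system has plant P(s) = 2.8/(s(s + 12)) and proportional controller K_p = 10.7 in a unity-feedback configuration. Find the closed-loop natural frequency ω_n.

ω_n = 5.47 rad/s

The closed-loop denominator is s(s+12) + 10.7·2.8 = s² + 12s + 29.96.
Matching s² + 2ζω_n s + ω_n²: ω_n = √29.96 = 5.474 rad/s and 2ζω_n = 12, so ζ = 12/(2·5.474) = 1.1.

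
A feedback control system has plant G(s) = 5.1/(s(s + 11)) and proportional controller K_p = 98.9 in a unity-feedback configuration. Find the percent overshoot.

From 1 + K_pG(s) = 0: s² + 11s + 504.4 = 0 ⇒ ω_n = 22.46, ζ = 0.2449.
%OS = 100·exp(−πζ/√(1−ζ²)) = 100·exp(−π·0.2449/√0.94) = 45.2%.

45.2%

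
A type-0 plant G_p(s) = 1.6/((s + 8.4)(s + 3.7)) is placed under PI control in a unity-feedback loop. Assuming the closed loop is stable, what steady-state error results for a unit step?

0

The PI controller's integrator makes the forward path type 1, so e_ss to a step is zero.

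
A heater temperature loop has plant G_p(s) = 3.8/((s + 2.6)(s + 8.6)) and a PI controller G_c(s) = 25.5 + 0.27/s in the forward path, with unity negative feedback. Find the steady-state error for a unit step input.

The open loop G_c(s)G_p(s) has a pole at the origin (type 1), so the static position error constant is infinite and e_ss = 1/(1+∞) = 0.

0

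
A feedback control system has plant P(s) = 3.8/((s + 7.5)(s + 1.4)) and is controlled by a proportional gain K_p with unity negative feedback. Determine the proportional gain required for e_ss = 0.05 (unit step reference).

The loop is type 0, so e_ss(step) = 1/(1 + K_pos) with K_pos = K_p·P(0).
P(0) = 0.3619. Require 1/(1 + K_p·0.3619) = 0.05, so 1 + 0.3619·K_p = 20.
K_p = (20 − 1)/0.3619 = 52.5.

K_p = 52.5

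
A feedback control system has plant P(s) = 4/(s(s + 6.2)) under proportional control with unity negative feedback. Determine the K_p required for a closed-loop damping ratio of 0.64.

Closed-loop characteristic equation: s² + 6.2s + K_p·4 = 0.
So ω_n = √(4K_p) and 2ζω_n = 6.2, giving ζ = 6.2/(2√(4K_p)).
Setting ζ = 0.64: √(4K_p) = 6.2/(2·0.64) = 4.844, so K_p = 23.46/4 = 5.87.

K_p = 5.87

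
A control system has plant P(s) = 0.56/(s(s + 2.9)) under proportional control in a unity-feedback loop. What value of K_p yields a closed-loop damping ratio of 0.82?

K_p = 5.58

Closed-loop characteristic equation: s² + 2.9s + K_p·0.56 = 0.
So ω_n = √(0.56K_p) and 2ζω_n = 2.9, giving ζ = 2.9/(2√(0.56K_p)).
Setting ζ = 0.82: √(0.56K_p) = 2.9/(2·0.82) = 1.768, so K_p = 3.127/0.56 = 5.58.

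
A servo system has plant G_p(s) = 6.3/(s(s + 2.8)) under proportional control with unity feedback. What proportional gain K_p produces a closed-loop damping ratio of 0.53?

K_p = 1.11

Closed-loop characteristic equation: s² + 2.8s + K_p·6.3 = 0.
So ω_n = √(6.3K_p) and 2ζω_n = 2.8, giving ζ = 2.8/(2√(6.3K_p)).
Setting ζ = 0.53: √(6.3K_p) = 2.8/(2·0.53) = 2.642, so K_p = 6.978/6.3 = 1.11.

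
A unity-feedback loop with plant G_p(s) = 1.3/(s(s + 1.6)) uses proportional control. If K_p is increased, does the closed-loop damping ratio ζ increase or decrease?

ζ = 1.6/(2√(1.3K_p)); increasing K_p raises the denominator, so ζ falls.

decrease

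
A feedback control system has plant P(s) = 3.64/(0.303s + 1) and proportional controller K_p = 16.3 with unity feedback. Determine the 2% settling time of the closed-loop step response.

Closed loop: T(s) = K_p·P/(1+K_p·P) = 59.33/(0.303s + 1 + 59.33), with pole at s = −(1 + 59.33)/0.303 = −199.1.
τ = 1/199.1 = 0.005022 s, so 2% settling time ≈ 4τ = 0.0201 s.

T_s ≈ 0.0201 s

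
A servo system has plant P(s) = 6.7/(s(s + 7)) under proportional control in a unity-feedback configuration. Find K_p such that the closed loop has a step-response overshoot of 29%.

K_p = 13.6

From %OS = 100·exp(−πζ/√(1−ζ²)) = 29%, ζ = −ln(0.29)/√(π²+ln²(0.29)) = 0.3666.
Characteristic equation s² + 7s + 6.7K_p = 0 gives ζ = 7/(2√(6.7K_p)).
Setting ζ = 0.3666: √(6.7K_p) = 7/(2·0.3666) = 9.547, so K_p = 91.15/6.7 = 13.6.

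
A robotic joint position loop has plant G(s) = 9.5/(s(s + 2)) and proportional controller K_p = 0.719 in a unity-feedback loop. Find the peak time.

T_p = 1.3 s

The closed-loop denominator s² + 2s + 6.83 gives ω_n = √6.83 = 2.614 and ζ = 2/(2ω_n) = 0.3826.
Damped frequency ω_d = ω_n√(1−ζ²) = 2.415 rad/s, so peak time T_p = π/ω_d = 1.3 s.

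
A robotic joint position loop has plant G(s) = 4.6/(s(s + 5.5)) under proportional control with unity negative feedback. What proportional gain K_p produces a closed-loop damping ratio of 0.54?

Closed-loop characteristic equation: s² + 5.5s + K_p·4.6 = 0.
So ω_n = √(4.6K_p) and 2ζω_n = 5.5, giving ζ = 5.5/(2√(4.6K_p)).
Setting ζ = 0.54: √(4.6K_p) = 5.5/(2·0.54) = 5.093, so K_p = 25.93/4.6 = 5.64.

K_p = 5.64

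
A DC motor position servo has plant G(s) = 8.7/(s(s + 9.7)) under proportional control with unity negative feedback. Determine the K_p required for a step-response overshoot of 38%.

From %OS = 100·exp(−πζ/√(1−ζ²)) = 38%, ζ = −ln(0.38)/√(π²+ln²(0.38)) = 0.2943.
Characteristic equation s² + 9.7s + 8.7K_p = 0 gives ζ = 9.7/(2√(8.7K_p)).
Setting ζ = 0.2943: √(8.7K_p) = 9.7/(2·0.2943) = 16.48, so K_p = 271.5/8.7 = 31.2.

K_p = 31.2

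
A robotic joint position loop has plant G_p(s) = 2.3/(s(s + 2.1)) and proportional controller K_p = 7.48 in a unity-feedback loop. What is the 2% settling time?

T_s ≈ 3.81 s

The closed-loop denominator s² + 2.1s + 17.2 gives ω_n = √17.2 = 4.148 and ζ = 2.1/(2ω_n) = 0.2531.
2% settling time T_s ≈ 4/(ζω_n) = 4/1.05 = 3.81 s.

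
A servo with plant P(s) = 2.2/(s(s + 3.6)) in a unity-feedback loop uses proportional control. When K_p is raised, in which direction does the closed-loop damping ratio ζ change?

ζ = 3.6/(2√(2.2K_p)); increasing K_p raises the denominator, so ζ falls.

decrease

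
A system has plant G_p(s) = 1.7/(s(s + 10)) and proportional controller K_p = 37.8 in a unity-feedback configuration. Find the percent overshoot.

8.15%

Closed-loop characteristic equation: s² + 10s + 64.26 = 0, so ω_n = 8.016 rad/s and ζ = 10/(2·8.016) = 0.6237.
%OS = 100·exp(−πζ/√(1−ζ²)) = 100·exp(−π·0.6237/√0.611) = 8.15%.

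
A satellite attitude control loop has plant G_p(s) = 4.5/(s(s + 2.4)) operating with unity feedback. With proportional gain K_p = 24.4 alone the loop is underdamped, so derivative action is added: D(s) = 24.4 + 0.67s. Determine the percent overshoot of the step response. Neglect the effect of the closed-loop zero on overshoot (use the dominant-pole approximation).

43.2%

Forward path: (24.4 + 0.67s)·4.5/(s(s+2.4)). The closed-loop characteristic equation is s² + (2.4 + 4.5·0.67)s + 4.5·24.4 = 0.
That is s² + 5.415s + 109.8 = 0, so ω_n = 10.48 rad/s and ζ = 5.415/(2·10.48) = 0.2584.
%OS = 100·exp(−πζ/√(1−ζ²)) = 43.2%.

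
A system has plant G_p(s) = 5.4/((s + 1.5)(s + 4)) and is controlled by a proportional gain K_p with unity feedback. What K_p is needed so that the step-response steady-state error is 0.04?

Steady-state error for a unit step on this type-0 loop is 1/(1 + K_p·G_p(0)).
G_p(0) = 0.9. Require 1/(1 + K_p·0.9) = 0.04, so 1 + 0.9·K_p = 25.
K_p = (25 − 1)/0.9 = 26.7.

K_p = 26.7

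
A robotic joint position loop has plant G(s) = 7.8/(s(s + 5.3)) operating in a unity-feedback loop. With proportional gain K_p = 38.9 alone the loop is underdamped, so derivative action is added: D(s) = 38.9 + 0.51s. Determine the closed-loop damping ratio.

ζ = 0.266

Forward path: (38.9 + 0.51s)·7.8/(s(s+5.3)). The closed-loop characteristic equation is s² + (5.3 + 7.8·0.51)s + 7.8·38.9 = 0.
That is s² + 9.278s + 303.4 = 0, so ω_n = 17.42 rad/s and ζ = 9.278/(2·17.42) = 0.2663.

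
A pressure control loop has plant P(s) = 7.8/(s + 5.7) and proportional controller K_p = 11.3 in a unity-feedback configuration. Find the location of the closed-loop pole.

s = -93.84

Closed-loop transfer function: T(s) = K_p·P(s)/(1 + K_p·P(s)) = 88.14/(s + 5.7 + 88.14) = 88.14/(s + 93.84).
The closed-loop pole is at s = −93.84.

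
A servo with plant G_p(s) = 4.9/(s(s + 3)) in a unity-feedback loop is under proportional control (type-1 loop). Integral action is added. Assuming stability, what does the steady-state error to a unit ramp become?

The integrator raises the loop to type 2, so K_v → ∞ and e_ss to a ramp is zero.

0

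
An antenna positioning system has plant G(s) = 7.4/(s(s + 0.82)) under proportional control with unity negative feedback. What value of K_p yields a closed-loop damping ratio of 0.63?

K_p = 0.0572

Closed-loop characteristic equation: s² + 0.82s + K_p·7.4 = 0.
So ω_n = √(7.4K_p) and 2ζω_n = 0.82, giving ζ = 0.82/(2√(7.4K_p)).
Setting ζ = 0.63: √(7.4K_p) = 0.82/(2·0.63) = 0.6508, so K_p = 0.4235/7.4 = 0.0572.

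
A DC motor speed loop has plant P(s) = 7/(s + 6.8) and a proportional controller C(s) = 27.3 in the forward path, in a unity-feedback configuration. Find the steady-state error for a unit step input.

The loop is type 0. Static position error constant K_pos = C(0)·P(0) = 27.3·1.029 = 28.1.
Steady-state error to a unit step: e_ss = 1/(1+K_pos) = 1/29.1 = 0.0344.

0.0344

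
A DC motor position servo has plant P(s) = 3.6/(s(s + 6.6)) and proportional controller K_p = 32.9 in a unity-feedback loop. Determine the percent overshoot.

Closed-loop characteristic equation: s² + 6.6s + 118.4 = 0, so ω_n = 10.88 rad/s and ζ = 6.6/(2·10.88) = 0.3032.
%OS = 100·exp(−πζ/√(1−ζ²)) = 100·exp(−π·0.3032/√0.9081) = 36.8%.

36.8%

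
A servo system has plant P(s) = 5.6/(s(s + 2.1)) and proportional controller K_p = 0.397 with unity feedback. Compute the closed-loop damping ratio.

ζ = 0.704

The closed-loop denominator is s(s+2.1) + 0.397·5.6 = s² + 2.1s + 2.223.
So ω_n² = 2.223 ⇒ ω_n = 1.491 rad/s, and ζ = 2.1/(2ω_n) = 0.704.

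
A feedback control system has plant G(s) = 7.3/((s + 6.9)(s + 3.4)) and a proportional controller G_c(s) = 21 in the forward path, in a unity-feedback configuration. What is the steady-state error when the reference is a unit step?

The loop is type 0. Static position error constant K_pos = G_c(0)·G(0) = 21·0.3112 = 6.535.
Steady-state error to a unit step: e_ss = 1/(1+K_pos) = 1/7.535 = 0.133.

0.133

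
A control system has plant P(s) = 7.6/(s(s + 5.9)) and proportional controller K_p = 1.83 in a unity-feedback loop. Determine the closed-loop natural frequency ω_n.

ω_n = 3.73 rad/s

1 + K_p·P(s) = 0 gives s² + 5.9s + 13.91 = 0.
So ω_n² = 13.91 ⇒ ω_n = 3.729 rad/s, and ζ = 5.9/(2ω_n) = 0.791.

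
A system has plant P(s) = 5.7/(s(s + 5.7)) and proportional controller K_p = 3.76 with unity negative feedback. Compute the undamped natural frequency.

The closed-loop denominator is s(s+5.7) + 3.76·5.7 = s² + 5.7s + 21.43.
Matching s² + 2ζω_n s + ω_n²: ω_n = √21.43 = 4.629 rad/s and 2ζω_n = 5.7, so ζ = 5.7/(2·4.629) = 0.616.

ω_n = 4.63 rad/s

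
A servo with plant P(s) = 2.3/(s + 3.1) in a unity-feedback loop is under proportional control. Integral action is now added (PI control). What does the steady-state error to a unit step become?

0

The integrator makes K_pos = lim_{s→0} C(s)G(s) infinite, so e_ss = 1/(1+K_pos) = 0.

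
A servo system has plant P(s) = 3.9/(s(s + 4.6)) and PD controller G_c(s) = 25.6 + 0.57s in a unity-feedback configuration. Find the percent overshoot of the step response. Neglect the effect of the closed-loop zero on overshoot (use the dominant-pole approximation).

Forward path: (25.6 + 0.57s)·3.9/(s(s+4.6)). The closed-loop characteristic equation is s² + (4.6 + 3.9·0.57)s + 3.9·25.6 = 0.
That is s² + 6.823s + 99.84 = 0, so ω_n = 9.992 rad/s and ζ = 6.823/(2·9.992) = 0.3414.
%OS = 100·exp(−πζ/√(1−ζ²)) = 31.9%.

31.9%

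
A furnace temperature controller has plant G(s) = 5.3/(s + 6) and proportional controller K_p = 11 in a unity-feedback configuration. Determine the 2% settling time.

Closed-loop transfer function: T(s) = K_p·G(s)/(1 + K_p·G(s)) = 58.3/(s + 6 + 58.3) = 58.3/(s + 64.3).
Time constant τ = 1/64.3 = 0.01555 s, so the 2% settling time is about 4τ = 0.0622 s.

T_s ≈ 0.0622 s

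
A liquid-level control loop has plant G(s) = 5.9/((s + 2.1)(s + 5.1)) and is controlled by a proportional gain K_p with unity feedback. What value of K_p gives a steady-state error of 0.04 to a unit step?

The loop is type 0, so e_ss(step) = 1/(1 + K_pos) with K_pos = K_p·G(0).
G(0) = 0.5509. Require 1/(1 + K_p·0.5509) = 0.04, so 1 + 0.5509·K_p = 25.
K_p = (25 − 1)/0.5509 = 43.6.

K_p = 43.6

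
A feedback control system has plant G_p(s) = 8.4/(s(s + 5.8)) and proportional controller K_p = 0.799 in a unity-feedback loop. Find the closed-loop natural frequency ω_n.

The closed-loop denominator is s(s+5.8) + 0.799·8.4 = s² + 5.8s + 6.712.
Matching s² + 2ζω_n s + ω_n²: ω_n = √6.712 = 2.591 rad/s and 2ζω_n = 5.8, so ζ = 5.8/(2·2.591) = 1.12.

ω_n = 2.59 rad/s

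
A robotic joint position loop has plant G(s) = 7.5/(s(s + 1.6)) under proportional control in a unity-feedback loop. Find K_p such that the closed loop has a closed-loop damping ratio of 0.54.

Closed-loop characteristic equation: s² + 1.6s + K_p·7.5 = 0.
So ω_n = √(7.5K_p) and 2ζω_n = 1.6, giving ζ = 1.6/(2√(7.5K_p)).
Setting ζ = 0.54: √(7.5K_p) = 1.6/(2·0.54) = 1.481, so K_p = 2.195/7.5 = 0.293.

K_p = 0.293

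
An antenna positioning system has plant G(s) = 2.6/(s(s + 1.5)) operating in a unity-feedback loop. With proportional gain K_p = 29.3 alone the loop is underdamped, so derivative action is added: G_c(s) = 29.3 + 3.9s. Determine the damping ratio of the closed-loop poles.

ζ = 0.667

Forward path: (29.3 + 3.9s)·2.6/(s(s+1.5)). The closed-loop characteristic equation is s² + (1.5 + 2.6·3.9)s + 2.6·29.3 = 0.
That is s² + 11.64s + 76.18 = 0, so ω_n = 8.728 rad/s and ζ = 11.64/(2·8.728) = 0.6668.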